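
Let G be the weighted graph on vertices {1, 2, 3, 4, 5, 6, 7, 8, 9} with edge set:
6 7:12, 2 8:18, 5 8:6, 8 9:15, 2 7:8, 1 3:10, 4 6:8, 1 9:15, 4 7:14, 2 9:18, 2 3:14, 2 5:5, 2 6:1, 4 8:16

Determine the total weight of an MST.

67

Prim, starting at 1.
Step 1: cheapest edge leaving the tree is 1 3 (10); add 3.
Step 2: cheapest edge leaving the tree is 2 3 (14); add 2.
Step 3: cheapest edge leaving the tree is 2 6 (1); add 6.
Step 4: cheapest edge leaving the tree is 2 5 (5); add 5.
Step 5: cheapest edge leaving the tree is 5 8 (6); add 8.
Step 6: cheapest edge leaving the tree is 4 6 (8); add 4.
Step 7: cheapest edge leaving the tree is 2 7 (8); add 7.
Step 8: cheapest edge leaving the tree is 1 9 (15); add 9.
MST edges: 1 3, 2 3, 2 6, 2 5, 5 8, 4 6, 2 7, 1 9; total weight 10+14+1+5+6+8+8+15 = 67.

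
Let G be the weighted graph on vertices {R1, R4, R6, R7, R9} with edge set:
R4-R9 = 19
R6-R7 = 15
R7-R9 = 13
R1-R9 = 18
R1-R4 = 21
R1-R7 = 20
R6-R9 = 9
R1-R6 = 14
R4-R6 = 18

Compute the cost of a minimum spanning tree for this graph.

54

Kruskal's algorithm — process edges by increasing weight (ties by edge label):
R6-R9 (9): add — endpoints in different components.
R7-R9 (13): add — endpoints in different components.
R1-R6 (14): add — endpoints in different components.
R6-R7 (15): skip — R7 and R6 already connected.
R1-R9 (18): skip — R1 and R9 already connected.
R4-R6 (18): add — endpoints in different components.
MST edges: R6-R9, R7-R9, R1-R6, R4-R6; total weight 9+13+14+18 = 54.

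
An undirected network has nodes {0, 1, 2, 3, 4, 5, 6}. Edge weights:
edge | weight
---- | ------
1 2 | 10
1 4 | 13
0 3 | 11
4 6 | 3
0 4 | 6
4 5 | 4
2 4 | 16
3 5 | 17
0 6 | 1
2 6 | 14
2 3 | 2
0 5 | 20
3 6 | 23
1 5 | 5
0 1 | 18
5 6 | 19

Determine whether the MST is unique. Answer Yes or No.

Yes

Kruskal: consider edges lightest-first.
0 6 (1): add — endpoints in different components.
2 3 (2): add — endpoints in different components.
4 6 (3): add — endpoints in different components.
4 5 (4): add — endpoints in different components.
1 5 (5): add — endpoints in different components.
0 4 (6): skip — 0 and 4 already connected.
1 2 (10): add — endpoints in different components.
Every non-tree edge has weight strictly greater than the heaviest edge on the tree path between its endpoints, so the MST is unique.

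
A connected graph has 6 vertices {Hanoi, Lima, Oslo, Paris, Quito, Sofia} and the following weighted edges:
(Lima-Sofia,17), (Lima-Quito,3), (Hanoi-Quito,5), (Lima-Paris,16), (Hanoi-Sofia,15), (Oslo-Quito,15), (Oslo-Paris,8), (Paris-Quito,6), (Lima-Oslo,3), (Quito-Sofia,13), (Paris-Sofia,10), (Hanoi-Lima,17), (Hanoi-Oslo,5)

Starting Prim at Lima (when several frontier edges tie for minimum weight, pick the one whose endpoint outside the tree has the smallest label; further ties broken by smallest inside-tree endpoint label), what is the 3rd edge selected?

Hanoi-Oslo

Prim, starting at Lima.
Step 1: frontier [Lima-Oslo 3, Lima-Quito 3, Lima-Paris 16, Hanoi-Lima 17, Lima-Sofia 17] → take Lima-Oslo (3); add Oslo.
Step 2: frontier [Lima-Quito 3, Lima-Paris 16, Hanoi-Lima 17, Lima-Sofia 17, Hanoi-Oslo 5, Oslo-Paris 8, Oslo-Quito 15] → take Lima-Quito (3); add Quito.
Step 3: frontier [Lima-Paris 16, Hanoi-Lima 17, Lima-Sofia 17, Hanoi-Oslo 5, Oslo-Paris 8, Hanoi-Quito 5, Paris-Quito 6, Quito-Sofia 13] → take Hanoi-Oslo (5); add Hanoi.
Step 4: frontier [Hanoi-Sofia 15, Lima-Paris 16, Lima-Sofia 17, Oslo-Paris 8, Paris-Quito 6, Quito-Sofia 13] → take Paris-Quito (6); add Paris.
Step 5: frontier [Hanoi-Sofia 15, Lima-Sofia 17, Paris-Sofia 10, Quito-Sofia 13] → take Paris-Sofia (10); add Sofia.
The 3rd edge added is Hanoi-Oslo.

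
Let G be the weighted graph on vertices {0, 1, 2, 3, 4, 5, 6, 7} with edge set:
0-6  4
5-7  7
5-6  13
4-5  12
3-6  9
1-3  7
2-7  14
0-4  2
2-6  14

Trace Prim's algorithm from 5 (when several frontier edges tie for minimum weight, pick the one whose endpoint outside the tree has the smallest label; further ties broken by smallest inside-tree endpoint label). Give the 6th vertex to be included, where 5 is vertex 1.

3

Prim, starting at 5.
Step 1: frontier [5-7 7, 4-5 12, 5-6 13] → take 5-7 (7); add 7.
Step 2: frontier [4-5 12, 5-6 13, 2-7 14] → take 4-5 (12); add 4.
Step 3: frontier [0-4 2, 5-6 13, 2-7 14] → take 0-4 (2); add 0.
Step 4: frontier [0-6 4, 5-6 13, 2-7 14] → take 0-6 (4); add 6.
Step 5: frontier [3-6 9, 2-6 14, 2-7 14] → take 3-6 (9); add 3.
Step 6: frontier [1-3 7, 2-6 14, 2-7 14] → take 1-3 (7); add 1.
Step 7: frontier [2-6 14, 2-7 14] → take 2-6 (14); add 2.
Vertex order: 5, 7, 4, 0, 6, 3, 1, 2. The 6th vertex is 3.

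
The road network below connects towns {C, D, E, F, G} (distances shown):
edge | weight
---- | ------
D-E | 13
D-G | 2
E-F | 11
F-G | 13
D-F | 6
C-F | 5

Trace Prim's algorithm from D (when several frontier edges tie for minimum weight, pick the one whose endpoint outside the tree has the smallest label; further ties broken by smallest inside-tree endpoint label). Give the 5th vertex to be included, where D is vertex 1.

Prim's algorithm from D:
Step 1: frontier [D-G 2, D-F 6, D-E 13] → take D-G (2); add G.
Step 2: frontier [D-F 6, D-E 13, F-G 13] → take D-F (6); add F.
Step 3: frontier [D-E 13, C-F 5, E-F 11] → take C-F (5); add C.
Step 4: frontier [D-E 13, E-F 11] → take E-F (11); add E.
Vertex order: D, G, F, C, E. The 5th vertex is E.

E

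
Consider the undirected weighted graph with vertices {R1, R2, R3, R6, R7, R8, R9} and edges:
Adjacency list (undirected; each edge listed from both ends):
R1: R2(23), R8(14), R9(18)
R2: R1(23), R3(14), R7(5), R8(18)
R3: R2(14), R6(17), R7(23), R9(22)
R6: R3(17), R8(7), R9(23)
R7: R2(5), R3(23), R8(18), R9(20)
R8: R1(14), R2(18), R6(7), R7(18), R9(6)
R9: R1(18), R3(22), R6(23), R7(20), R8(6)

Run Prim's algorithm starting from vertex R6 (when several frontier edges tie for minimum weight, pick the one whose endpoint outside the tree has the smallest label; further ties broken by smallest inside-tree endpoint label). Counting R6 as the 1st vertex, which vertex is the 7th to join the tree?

R7

Grow the tree from R6 using Prim:
Step 1: cheapest edge leaving the tree is R6—R8 (7); add R8.
Step 2: cheapest edge leaving the tree is R8—R9 (6); add R9.
Step 3: cheapest edge leaving the tree is R1—R8 (14); add R1.
Step 4: cheapest edge leaving the tree is R3—R6 (17); add R3.
Step 5: cheapest edge leaving the tree is R2—R3 (14); add R2.
Step 6: cheapest edge leaving the tree is R2—R7 (5); add R7.
Vertex order: R6, R8, R9, R1, R3, R2, R7. The 7th vertex is R7.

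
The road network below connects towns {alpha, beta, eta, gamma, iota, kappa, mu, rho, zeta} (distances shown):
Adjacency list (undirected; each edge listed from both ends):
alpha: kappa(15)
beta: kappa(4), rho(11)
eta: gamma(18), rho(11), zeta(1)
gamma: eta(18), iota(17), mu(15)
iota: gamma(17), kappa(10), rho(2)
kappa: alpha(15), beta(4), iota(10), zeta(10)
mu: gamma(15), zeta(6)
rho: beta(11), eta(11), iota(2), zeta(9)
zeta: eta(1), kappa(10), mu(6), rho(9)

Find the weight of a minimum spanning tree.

Kruskal's algorithm — process edges by increasing weight (ties by edge label):
eta zeta (1): add — endpoints in different components.
iota rho (2): add — endpoints in different components.
beta kappa (4): add — endpoints in different components.
mu zeta (6): add — endpoints in different components.
rho zeta (9): add — endpoints in different components.
iota kappa (10): add — endpoints in different components.
kappa zeta (10): skip — kappa and zeta already connected.
beta rho (11): skip — beta and rho already connected.
eta rho (11): skip — rho and eta already connected.
alpha kappa (15): add — endpoints in different components.
gamma mu (15): add — endpoints in different components.
MST edges: eta zeta, iota rho, beta kappa, mu zeta, rho zeta, iota kappa, alpha kappa, gamma mu; total weight 1+2+4+6+9+10+15+15 = 62.

62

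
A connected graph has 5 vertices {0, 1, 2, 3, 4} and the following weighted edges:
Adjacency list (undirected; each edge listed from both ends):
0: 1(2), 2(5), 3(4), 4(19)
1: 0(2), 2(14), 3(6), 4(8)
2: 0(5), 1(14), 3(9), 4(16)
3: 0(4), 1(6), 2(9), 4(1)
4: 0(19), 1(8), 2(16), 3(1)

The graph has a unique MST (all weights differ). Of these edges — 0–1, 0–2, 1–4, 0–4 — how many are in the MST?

Kruskal's algorithm — process edges by increasing weight (ties by edge label):
3–4 (1): add — endpoints in different components.
0–1 (2): add — endpoints in different components.
0–3 (4): add — endpoints in different components.
0–2 (5): add — endpoints in different components.
MST edge set: {3–4, 0–1, 0–3, 0–2}.
Of the listed edges, {0–1, 0–2} are in the MST → 2.

2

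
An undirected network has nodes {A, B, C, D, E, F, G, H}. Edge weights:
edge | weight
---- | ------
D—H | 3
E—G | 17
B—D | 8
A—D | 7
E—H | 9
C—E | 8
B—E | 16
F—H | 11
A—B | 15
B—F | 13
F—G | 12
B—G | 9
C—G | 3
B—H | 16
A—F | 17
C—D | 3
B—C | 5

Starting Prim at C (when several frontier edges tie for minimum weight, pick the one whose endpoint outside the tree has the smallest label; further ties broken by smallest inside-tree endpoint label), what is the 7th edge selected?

Prim, starting at C.
Step 1: cheapest edge leaving the tree is C—D (3); add D.
Step 2: cheapest edge leaving the tree is C—G (3); add G.
Step 3: cheapest edge leaving the tree is D—H (3); add H.
Step 4: cheapest edge leaving the tree is B—C (5); add B.
Step 5: cheapest edge leaving the tree is A—D (7); add A.
Step 6: cheapest edge leaving the tree is C—E (8); add E.
Step 7: cheapest edge leaving the tree is F—H (11); add F.
The 7th edge added is F—H.

F-H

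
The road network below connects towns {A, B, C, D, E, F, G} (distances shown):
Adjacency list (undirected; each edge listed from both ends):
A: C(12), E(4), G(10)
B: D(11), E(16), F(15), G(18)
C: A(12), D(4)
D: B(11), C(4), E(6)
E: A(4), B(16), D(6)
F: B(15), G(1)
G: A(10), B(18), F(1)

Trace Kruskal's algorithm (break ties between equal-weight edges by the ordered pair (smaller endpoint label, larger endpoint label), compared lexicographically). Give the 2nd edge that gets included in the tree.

A-E

Sort edges by weight, then run Kruskal:
F—G (1): add. Components now {A} {B} {C} {D} {E} {F,G}
A—E (4): add. Components now {A,E} {B} {C} {D} {F,G}
C—D (4): add. Components now {A,E} {B} {C,D} {F,G}
D—E (6): add. Components now {A,C,D,E} {B} {F,G}
A—G (10): add. Components now {A,C,D,E,F,G} {B}
B—D (11): add. Components now {A,B,C,D,E,F,G}
The 2nd edge added is A—E.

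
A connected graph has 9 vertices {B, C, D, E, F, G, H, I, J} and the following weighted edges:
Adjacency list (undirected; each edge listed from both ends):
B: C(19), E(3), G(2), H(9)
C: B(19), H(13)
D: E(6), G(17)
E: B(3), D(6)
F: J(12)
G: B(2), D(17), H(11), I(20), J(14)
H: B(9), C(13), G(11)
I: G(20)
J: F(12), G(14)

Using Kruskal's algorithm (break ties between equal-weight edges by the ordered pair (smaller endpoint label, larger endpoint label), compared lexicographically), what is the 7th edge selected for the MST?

G-J

Sort edges by weight, then run Kruskal:
B—G (2): add — endpoints in different components.
B—E (3): add — endpoints in different components.
D—E (6): add — endpoints in different components.
B—H (9): add — endpoints in different components.
G—H (11): skip — G and H already connected.
F—J (12): add — endpoints in different components.
C—H (13): add — endpoints in different components.
G—J (14): add — endpoints in different components.
D—G (17): skip — D and G already connected.
B—C (19): skip — B and C already connected.
G—I (20): add — endpoints in different components.
The 7th edge added is G—J.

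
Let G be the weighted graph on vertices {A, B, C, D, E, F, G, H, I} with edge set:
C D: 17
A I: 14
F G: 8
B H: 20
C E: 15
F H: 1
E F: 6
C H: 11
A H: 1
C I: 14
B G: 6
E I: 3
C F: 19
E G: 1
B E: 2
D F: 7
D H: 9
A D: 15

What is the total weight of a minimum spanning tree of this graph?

32

Sort edges by weight, then run Kruskal:
A H (1): add — endpoints in different components.
E G (1): add — endpoints in different components.
F H (1): add — endpoints in different components.
B E (2): add — endpoints in different components.
E I (3): add — endpoints in different components.
B G (6): skip — B and G already connected.
E F (6): add — endpoints in different components.
D F (7): add — endpoints in different components.
F G (8): skip — F and G already connected.
D H (9): skip — D and H already connected.
C H (11): add — endpoints in different components.
MST edges: A H, E G, F H, B E, E I, E F, D F, C H; total weight 1+1+1+2+3+6+7+11 = 32.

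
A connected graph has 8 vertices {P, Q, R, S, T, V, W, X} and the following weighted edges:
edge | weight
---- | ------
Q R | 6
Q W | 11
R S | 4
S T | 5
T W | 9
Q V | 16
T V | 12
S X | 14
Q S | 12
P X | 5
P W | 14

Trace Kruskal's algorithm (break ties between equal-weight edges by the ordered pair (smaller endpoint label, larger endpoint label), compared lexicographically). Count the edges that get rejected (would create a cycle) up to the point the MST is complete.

2

Kruskal's algorithm — process edges by increasing weight (ties by edge label):
R S (4): add — endpoints in different components.
P X (5): add — endpoints in different components.
S T (5): add — endpoints in different components.
Q R (6): add — endpoints in different components.
T W (9): add — endpoints in different components.
Q W (11): skip — Q and W already connected.
Q S (12): skip — Q and S already connected.
T V (12): add — endpoints in different components.
P W (14): add — endpoints in different components.
Edges rejected before the tree was complete: 2.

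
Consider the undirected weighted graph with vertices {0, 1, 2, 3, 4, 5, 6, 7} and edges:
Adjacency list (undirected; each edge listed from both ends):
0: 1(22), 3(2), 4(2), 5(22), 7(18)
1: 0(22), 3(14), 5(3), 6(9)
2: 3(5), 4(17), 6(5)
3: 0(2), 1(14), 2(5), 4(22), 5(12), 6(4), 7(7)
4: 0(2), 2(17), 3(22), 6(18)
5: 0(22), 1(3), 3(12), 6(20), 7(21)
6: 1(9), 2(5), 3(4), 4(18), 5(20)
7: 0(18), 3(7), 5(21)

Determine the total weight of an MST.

32

Prim's algorithm from 2:
Step 1: cheapest edge leaving the tree is 2-3 (5); add 3.
Step 2: cheapest edge leaving the tree is 0-3 (2); add 0.
Step 3: cheapest edge leaving the tree is 0-4 (2); add 4.
Step 4: cheapest edge leaving the tree is 3-6 (4); add 6.
Step 5: cheapest edge leaving the tree is 3-7 (7); add 7.
Step 6: cheapest edge leaving the tree is 1-6 (9); add 1.
Step 7: cheapest edge leaving the tree is 1-5 (3); add 5.
MST edges: 2-3, 0-3, 0-4, 3-6, 3-7, 1-6, 1-5; total weight 5+2+2+4+7+9+3 = 32.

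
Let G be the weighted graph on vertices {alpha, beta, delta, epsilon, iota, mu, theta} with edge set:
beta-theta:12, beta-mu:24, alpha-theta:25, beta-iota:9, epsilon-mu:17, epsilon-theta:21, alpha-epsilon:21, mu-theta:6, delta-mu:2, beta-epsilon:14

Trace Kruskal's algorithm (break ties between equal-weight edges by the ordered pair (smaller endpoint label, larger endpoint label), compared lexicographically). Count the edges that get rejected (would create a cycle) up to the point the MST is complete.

Sort edges by weight, then run Kruskal:
delta-mu (2): add — endpoints in different components.
mu-theta (6): add — endpoints in different components.
beta-iota (9): add — endpoints in different components.
beta-theta (12): add — endpoints in different components.
beta-epsilon (14): add — endpoints in different components.
epsilon-mu (17): skip — mu and epsilon already connected.
alpha-epsilon (21): add — endpoints in different components.
Edges rejected before the tree was complete: 1.

1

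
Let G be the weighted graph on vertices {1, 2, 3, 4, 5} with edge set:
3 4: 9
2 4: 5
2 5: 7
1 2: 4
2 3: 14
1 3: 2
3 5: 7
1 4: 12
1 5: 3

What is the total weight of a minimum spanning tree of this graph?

14

Sort edges by weight, then run Kruskal:
1 3 (2): add. Components now {1,3} {2} {4} {5}
1 5 (3): add. Components now {1,3,5} {2} {4}
1 2 (4): add. Components now {1,2,3,5} {4}
2 4 (5): add. Components now {1,2,3,4,5}
MST edges: 1 3, 1 5, 1 2, 2 4; total weight 2+3+4+5 = 14.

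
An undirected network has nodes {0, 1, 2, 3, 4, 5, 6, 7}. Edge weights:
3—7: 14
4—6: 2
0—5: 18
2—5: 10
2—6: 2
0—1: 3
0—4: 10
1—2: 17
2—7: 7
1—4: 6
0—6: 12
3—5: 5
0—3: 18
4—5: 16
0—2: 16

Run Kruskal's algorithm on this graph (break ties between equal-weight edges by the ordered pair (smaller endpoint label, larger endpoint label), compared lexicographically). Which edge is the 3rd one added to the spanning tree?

0-1

Sort edges by weight, then run Kruskal:
2—6 (2): add — endpoints in different components.
4—6 (2): add — endpoints in different components.
0—1 (3): add — endpoints in different components.
3—5 (5): add — endpoints in different components.
1—4 (6): add — endpoints in different components.
2—7 (7): add — endpoints in different components.
0—4 (10): skip — 0 and 4 already connected.
2—5 (10): add — endpoints in different components.
The 3rd edge added is 0—1.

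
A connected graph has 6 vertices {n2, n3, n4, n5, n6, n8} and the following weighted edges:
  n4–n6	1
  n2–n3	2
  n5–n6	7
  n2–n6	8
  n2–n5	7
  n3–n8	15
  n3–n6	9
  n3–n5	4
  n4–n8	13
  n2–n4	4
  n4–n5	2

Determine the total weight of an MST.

Grow the tree from n5 using Prim:
Step 1: cheapest edge leaving the tree is n4–n5 (2); add n4.
Step 2: cheapest edge leaving the tree is n4–n6 (1); add n6.
Step 3: cheapest edge leaving the tree is n2–n4 (4); add n2.
Step 4: cheapest edge leaving the tree is n2–n3 (2); add n3.
Step 5: cheapest edge leaving the tree is n4–n8 (13); add n8.
MST edges: n4–n5, n4–n6, n2–n4, n2–n3, n4–n8; total weight 2+1+4+2+13 = 22.

22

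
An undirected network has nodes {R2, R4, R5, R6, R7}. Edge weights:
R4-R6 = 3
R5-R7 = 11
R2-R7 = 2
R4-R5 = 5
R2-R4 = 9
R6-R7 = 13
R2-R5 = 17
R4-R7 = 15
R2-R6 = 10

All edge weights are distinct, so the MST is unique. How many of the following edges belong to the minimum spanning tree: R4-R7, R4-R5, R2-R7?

Kruskal: consider edges lightest-first.
R2-R7 (2): add — endpoints in different components.
R4-R6 (3): add — endpoints in different components.
R4-R5 (5): add — endpoints in different components.
R2-R4 (9): add — endpoints in different components.
MST edge set: {R2-R7, R4-R6, R4-R5, R2-R4}.
Of the listed edges, {R4-R5, R2-R7} are in the MST → 2.

2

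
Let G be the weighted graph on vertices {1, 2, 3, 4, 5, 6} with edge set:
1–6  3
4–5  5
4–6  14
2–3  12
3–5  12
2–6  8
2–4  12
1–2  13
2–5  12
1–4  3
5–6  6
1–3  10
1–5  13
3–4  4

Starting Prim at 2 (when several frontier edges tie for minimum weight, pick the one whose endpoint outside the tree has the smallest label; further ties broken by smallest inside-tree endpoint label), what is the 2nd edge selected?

1-6

Prim's algorithm from 2:
Step 1: frontier [2–6 8, 2–3 12, 2–4 12, 2–5 12, 1–2 13] → take 2–6 (8); add 6.
Step 2: frontier [2–3 12, 2–4 12, 2–5 12, 1–2 13, 1–6 3, 5–6 6, 4–6 14] → take 1–6 (3); add 1.
Step 3: frontier [1–4 3, 1–3 10, 1–5 13, 2–3 12, 2–4 12, 2–5 12, 5–6 6, 4–6 14] → take 1–4 (3); add 4.
Step 4: frontier [1–3 10, 1–5 13, 2–3 12, 2–5 12, 3–4 4, 4–5 5, 5–6 6] → take 3–4 (4); add 3.
Step 5: frontier [1–5 13, 2–5 12, 3–5 12, 4–5 5, 5–6 6] → take 4–5 (5); add 5.
The 2nd edge added is 1–6.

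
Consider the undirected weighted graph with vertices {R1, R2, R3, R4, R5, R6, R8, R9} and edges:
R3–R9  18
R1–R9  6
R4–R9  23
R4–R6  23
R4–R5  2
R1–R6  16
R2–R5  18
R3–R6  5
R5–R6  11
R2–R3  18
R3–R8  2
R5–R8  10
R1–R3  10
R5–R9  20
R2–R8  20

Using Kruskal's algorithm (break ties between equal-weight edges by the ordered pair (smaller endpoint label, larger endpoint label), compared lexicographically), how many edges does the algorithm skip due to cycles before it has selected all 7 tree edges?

Sort edges by weight, then run Kruskal:
R3–R8 (2): add — endpoints in different components.
R4–R5 (2): add — endpoints in different components.
R3–R6 (5): add — endpoints in different components.
R1–R9 (6): add — endpoints in different components.
R1–R3 (10): add — endpoints in different components.
R5–R8 (10): add — endpoints in different components.
R5–R6 (11): skip — R5 and R6 already connected.
R1–R6 (16): skip — R6 and R1 already connected.
R2–R3 (18): add — endpoints in different components.
Edges rejected before the tree was complete: 2.

2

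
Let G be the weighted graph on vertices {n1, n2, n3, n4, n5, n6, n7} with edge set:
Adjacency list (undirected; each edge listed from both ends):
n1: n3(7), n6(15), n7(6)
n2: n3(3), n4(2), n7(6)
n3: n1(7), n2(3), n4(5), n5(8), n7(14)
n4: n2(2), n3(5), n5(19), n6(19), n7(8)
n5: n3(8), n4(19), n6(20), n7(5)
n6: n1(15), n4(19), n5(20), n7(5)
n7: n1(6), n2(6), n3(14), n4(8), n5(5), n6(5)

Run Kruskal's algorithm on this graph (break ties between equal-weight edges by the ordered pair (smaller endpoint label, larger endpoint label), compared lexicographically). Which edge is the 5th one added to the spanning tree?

n1-n7

Kruskal: consider edges lightest-first.
n2–n4 (2): add — endpoints in different components.
n2–n3 (3): add — endpoints in different components.
n3–n4 (5): skip — n4 and n3 already connected.
n5–n7 (5): add — endpoints in different components.
n6–n7 (5): add — endpoints in different components.
n1–n7 (6): add — endpoints in different components.
n2–n7 (6): add — endpoints in different components.
The 5th edge added is n1–n7.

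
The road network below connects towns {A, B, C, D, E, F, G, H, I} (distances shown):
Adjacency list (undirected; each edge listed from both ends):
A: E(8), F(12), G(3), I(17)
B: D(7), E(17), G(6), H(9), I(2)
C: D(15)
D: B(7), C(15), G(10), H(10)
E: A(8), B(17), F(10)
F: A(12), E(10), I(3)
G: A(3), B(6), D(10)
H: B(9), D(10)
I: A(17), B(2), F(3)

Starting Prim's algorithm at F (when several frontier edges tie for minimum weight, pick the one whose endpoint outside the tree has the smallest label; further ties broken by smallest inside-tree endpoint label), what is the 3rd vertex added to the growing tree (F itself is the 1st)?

Prim, starting at F.
Step 1: frontier [F–I 3, E–F 10, A–F 12] → take F–I (3); add I.
Step 2: frontier [E–F 10, A–F 12, B–I 2, A–I 17] → take B–I (2); add B.
Step 3: frontier [B–G 6, B–D 7, B–H 9, B–E 17, E–F 10, A–F 12, A–I 17] → take B–G (6); add G.
Step 4: frontier [B–D 7, B–H 9, B–E 17, E–F 10, A–F 12, A–G 3, D–G 10, A–I 17] → take A–G (3); add A.
Step 5: frontier [A–E 8, B–D 7, B–H 9, B–E 17, E–F 10, D–G 10] → take B–D (7); add D.
Step 6: frontier [A–E 8, B–H 9, B–E 17, D–H 10, C–D 15, E–F 10] → take A–E (8); add E.
Step 7: frontier [B–H 9, D–H 10, C–D 15] → take B–H (9); add H.
Step 8: frontier [C–D 15] → take C–D (15); add C.
Vertex order: F, I, B, G, A, D, E, H, C. The 3rd vertex is B.

B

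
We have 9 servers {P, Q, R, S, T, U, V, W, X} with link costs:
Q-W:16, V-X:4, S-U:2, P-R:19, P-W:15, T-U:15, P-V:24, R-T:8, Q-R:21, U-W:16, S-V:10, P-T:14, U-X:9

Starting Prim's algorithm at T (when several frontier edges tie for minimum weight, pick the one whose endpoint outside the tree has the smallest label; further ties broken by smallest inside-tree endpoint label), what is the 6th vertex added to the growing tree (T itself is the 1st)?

Prim, starting at T.
Step 1: cheapest edge leaving the tree is R-T (8); add R.
Step 2: cheapest edge leaving the tree is P-T (14); add P.
Step 3: cheapest edge leaving the tree is T-U (15); add U.
Step 4: cheapest edge leaving the tree is S-U (2); add S.
Step 5: cheapest edge leaving the tree is U-X (9); add X.
Step 6: cheapest edge leaving the tree is V-X (4); add V.
Step 7: cheapest edge leaving the tree is P-W (15); add W.
Step 8: cheapest edge leaving the tree is Q-W (16); add Q.
Vertex order: T, R, P, U, S, X, V, W, Q. The 6th vertex is X.

X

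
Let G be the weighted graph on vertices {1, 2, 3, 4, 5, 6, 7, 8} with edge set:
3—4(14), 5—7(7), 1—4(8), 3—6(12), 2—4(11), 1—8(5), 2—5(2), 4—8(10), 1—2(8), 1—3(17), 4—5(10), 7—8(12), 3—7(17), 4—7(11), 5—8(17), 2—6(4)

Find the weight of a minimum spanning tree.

Prim's algorithm from 4:
Step 1: cheapest edge leaving the tree is 1—4 (8); add 1.
Step 2: cheapest edge leaving the tree is 1—8 (5); add 8.
Step 3: cheapest edge leaving the tree is 1—2 (8); add 2.
Step 4: cheapest edge leaving the tree is 2—5 (2); add 5.
Step 5: cheapest edge leaving the tree is 2—6 (4); add 6.
Step 6: cheapest edge leaving the tree is 5—7 (7); add 7.
Step 7: cheapest edge leaving the tree is 3—6 (12); add 3.
MST edges: 1—4, 1—8, 1—2, 2—5, 2—6, 5—7, 3—6; total weight 8+5+8+2+4+7+12 = 46.

46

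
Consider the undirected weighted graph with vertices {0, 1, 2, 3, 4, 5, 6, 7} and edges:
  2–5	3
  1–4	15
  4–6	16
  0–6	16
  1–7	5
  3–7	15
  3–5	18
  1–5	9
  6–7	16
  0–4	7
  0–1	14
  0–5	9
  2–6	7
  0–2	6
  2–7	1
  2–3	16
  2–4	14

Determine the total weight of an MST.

Prim, starting at 7.
Step 1: cheapest edge leaving the tree is 2–7 (1); add 2.
Step 2: cheapest edge leaving the tree is 2–5 (3); add 5.
Step 3: cheapest edge leaving the tree is 1–7 (5); add 1.
Step 4: cheapest edge leaving the tree is 0–2 (6); add 0.
Step 5: cheapest edge leaving the tree is 0–4 (7); add 4.
Step 6: cheapest edge leaving the tree is 2–6 (7); add 6.
Step 7: cheapest edge leaving the tree is 3–7 (15); add 3.
MST edges: 2–7, 2–5, 1–7, 0–2, 0–4, 2–6, 3–7; total weight 1+3+5+6+7+7+15 = 44.

44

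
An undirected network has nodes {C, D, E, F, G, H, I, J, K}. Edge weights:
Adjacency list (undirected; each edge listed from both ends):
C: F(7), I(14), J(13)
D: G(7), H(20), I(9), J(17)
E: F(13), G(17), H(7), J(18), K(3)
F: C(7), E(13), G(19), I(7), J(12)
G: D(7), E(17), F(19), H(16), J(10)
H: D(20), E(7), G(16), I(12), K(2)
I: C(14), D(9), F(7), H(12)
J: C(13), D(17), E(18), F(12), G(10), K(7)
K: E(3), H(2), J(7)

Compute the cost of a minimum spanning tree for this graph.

52

Sort edges by weight, then run Kruskal:
H–K (2): add — endpoints in different components.
E–K (3): add — endpoints in different components.
C–F (7): add — endpoints in different components.
D–G (7): add — endpoints in different components.
E–H (7): skip — E and H already connected.
F–I (7): add — endpoints in different components.
J–K (7): add — endpoints in different components.
D–I (9): add — endpoints in different components.
G–J (10): add — endpoints in different components.
MST edges: H–K, E–K, C–F, D–G, F–I, J–K, D–I, G–J; total weight 2+3+7+7+7+7+9+10 = 52.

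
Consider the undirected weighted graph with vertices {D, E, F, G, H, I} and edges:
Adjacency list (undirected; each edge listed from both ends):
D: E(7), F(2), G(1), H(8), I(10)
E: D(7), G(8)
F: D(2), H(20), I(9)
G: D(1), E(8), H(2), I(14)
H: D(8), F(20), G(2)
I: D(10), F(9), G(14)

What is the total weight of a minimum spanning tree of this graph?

21

Prim's algorithm from D:
Step 1: cheapest edge leaving the tree is D—G (1); add G.
Step 2: cheapest edge leaving the tree is D—F (2); add F.
Step 3: cheapest edge leaving the tree is G—H (2); add H.
Step 4: cheapest edge leaving the tree is D—E (7); add E.
Step 5: cheapest edge leaving the tree is F—I (9); add I.
MST edges: D—G, D—F, G—H, D—E, F—I; total weight 1+2+2+7+9 = 21.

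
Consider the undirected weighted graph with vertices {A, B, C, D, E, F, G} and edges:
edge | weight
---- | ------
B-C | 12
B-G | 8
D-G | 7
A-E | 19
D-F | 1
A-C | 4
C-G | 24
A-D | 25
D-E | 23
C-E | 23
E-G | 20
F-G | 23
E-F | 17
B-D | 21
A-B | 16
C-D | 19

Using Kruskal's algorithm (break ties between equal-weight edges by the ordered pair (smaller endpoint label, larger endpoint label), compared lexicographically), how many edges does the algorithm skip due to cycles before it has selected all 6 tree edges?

1

Kruskal: consider edges lightest-first.
D-F (1): add — endpoints in different components.
A-C (4): add — endpoints in different components.
D-G (7): add — endpoints in different components.
B-G (8): add — endpoints in different components.
B-C (12): add — endpoints in different components.
A-B (16): skip — A and B already connected.
E-F (17): add — endpoints in different components.
Edges rejected before the tree was complete: 1.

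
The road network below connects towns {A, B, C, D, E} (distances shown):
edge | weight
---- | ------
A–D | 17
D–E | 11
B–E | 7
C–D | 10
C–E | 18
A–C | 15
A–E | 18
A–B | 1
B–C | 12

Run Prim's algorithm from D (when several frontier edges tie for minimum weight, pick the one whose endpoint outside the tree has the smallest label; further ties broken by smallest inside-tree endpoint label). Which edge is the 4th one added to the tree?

A-B

Prim's algorithm from D:
Step 1: cheapest edge leaving the tree is C–D (10); add C.
Step 2: cheapest edge leaving the tree is D–E (11); add E.
Step 3: cheapest edge leaving the tree is B–E (7); add B.
Step 4: cheapest edge leaving the tree is A–B (1); add A.
The 4th edge added is A–B.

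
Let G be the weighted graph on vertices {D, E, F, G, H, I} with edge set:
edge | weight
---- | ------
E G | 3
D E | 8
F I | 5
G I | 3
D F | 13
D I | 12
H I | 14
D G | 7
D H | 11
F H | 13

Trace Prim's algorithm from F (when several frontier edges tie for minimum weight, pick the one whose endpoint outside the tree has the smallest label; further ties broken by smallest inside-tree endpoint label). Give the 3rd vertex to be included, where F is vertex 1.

G

Prim, starting at F.
Step 1: cheapest edge leaving the tree is F I (5); add I.
Step 2: cheapest edge leaving the tree is G I (3); add G.
Step 3: cheapest edge leaving the tree is E G (3); add E.
Step 4: cheapest edge leaving the tree is D G (7); add D.
Step 5: cheapest edge leaving the tree is D H (11); add H.
Vertex order: F, I, G, E, D, H. The 3rd vertex is G.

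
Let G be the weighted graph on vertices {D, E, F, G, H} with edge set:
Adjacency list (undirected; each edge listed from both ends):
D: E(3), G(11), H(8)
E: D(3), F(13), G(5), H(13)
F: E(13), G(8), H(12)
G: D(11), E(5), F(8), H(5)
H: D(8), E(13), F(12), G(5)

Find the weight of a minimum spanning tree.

Prim, starting at F.
Step 1: frontier [F—G 8, F—H 12, E—F 13] → take F—G (8); add G.
Step 2: frontier [F—H 12, E—F 13, E—G 5, G—H 5, D—G 11] → take E—G (5); add E.
Step 3: frontier [D—E 3, E—H 13, F—H 12, G—H 5, D—G 11] → take D—E (3); add D.
Step 4: frontier [D—H 8, E—H 13, F—H 12, G—H 5] → take G—H (5); add H.
MST edges: F—G, E—G, D—E, G—H; total weight 8+5+3+5 = 21.

21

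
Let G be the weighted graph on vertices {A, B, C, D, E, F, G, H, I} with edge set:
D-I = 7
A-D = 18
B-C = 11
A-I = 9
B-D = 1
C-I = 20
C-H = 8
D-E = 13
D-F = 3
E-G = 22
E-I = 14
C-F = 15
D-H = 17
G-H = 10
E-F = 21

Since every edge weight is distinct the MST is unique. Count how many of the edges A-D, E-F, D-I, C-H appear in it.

2

Sort edges by weight, then run Kruskal:
B-D (1): add — endpoints in different components.
D-F (3): add — endpoints in different components.
D-I (7): add — endpoints in different components.
C-H (8): add — endpoints in different components.
A-I (9): add — endpoints in different components.
G-H (10): add — endpoints in different components.
B-C (11): add — endpoints in different components.
D-E (13): add — endpoints in different components.
MST edge set: {B-D, D-F, D-I, C-H, A-I, G-H, B-C, D-E}.
Of the listed edges, {D-I, C-H} are in the MST → 2.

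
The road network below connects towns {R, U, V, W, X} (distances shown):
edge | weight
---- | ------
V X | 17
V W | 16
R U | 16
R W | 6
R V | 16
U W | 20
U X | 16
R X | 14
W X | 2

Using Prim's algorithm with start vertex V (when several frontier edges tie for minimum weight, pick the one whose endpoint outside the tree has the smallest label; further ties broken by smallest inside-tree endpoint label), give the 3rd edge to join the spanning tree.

Prim, starting at V.
Step 1: frontier [R V 16, V W 16, V X 17] → take R V (16); add R.
Step 2: frontier [R W 6, R X 14, R U 16, V W 16, V X 17] → take R W (6); add W.
Step 3: frontier [R X 14, R U 16, V X 17, W X 2, U W 20] → take W X (2); add X.
Step 4: frontier [R U 16, U W 20, U X 16] → take R U (16); add U.
The 3rd edge added is W X.

W-X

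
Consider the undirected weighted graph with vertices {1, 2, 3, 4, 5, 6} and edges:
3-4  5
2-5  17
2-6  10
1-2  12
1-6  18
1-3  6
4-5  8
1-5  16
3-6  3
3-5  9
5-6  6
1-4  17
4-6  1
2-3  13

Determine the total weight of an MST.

Sort edges by weight, then run Kruskal:
4-6 (1): add — endpoints in different components.
3-6 (3): add — endpoints in different components.
3-4 (5): skip — 3 and 4 already connected.
1-3 (6): add — endpoints in different components.
5-6 (6): add — endpoints in different components.
4-5 (8): skip — 4 and 5 already connected.
3-5 (9): skip — 3 and 5 already connected.
2-6 (10): add — endpoints in different components.
MST edges: 4-6, 3-6, 1-3, 5-6, 2-6; total weight 1+3+6+6+10 = 26.

26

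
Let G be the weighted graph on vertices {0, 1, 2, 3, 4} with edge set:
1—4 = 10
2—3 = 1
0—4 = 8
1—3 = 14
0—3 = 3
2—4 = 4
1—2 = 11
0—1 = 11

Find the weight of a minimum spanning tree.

18

Kruskal: consider edges lightest-first.
2—3 (1): add. Components now {0} {1} {2,3} {4}
0—3 (3): add. Components now {0,2,3} {1} {4}
2—4 (4): add. Components now {0,2,3,4} {1}
0—4 (8): skip — 0 and 4 already connected.
1—4 (10): add. Components now {0,1,2,3,4}
MST edges: 2—3, 0—3, 2—4, 1—4; total weight 1+3+4+10 = 18.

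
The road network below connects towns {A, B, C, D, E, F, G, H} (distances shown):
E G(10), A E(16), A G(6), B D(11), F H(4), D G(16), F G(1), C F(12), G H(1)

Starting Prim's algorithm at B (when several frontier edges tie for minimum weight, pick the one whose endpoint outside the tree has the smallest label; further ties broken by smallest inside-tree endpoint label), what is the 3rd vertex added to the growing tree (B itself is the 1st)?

G

Prim, starting at B.
Step 1: frontier [B D 11] → take B D (11); add D.
Step 2: frontier [D G 16] → take D G (16); add G.
Step 3: frontier [F G 1, G H 1, A G 6, E G 10] → take F G (1); add F.
Step 4: frontier [F H 4, C F 12, G H 1, A G 6, E G 10] → take G H (1); add H.
Step 5: frontier [C F 12, A G 6, E G 10] → take A G (6); add A.
Step 6: frontier [A E 16, C F 12, E G 10] → take E G (10); add E.
Step 7: frontier [C F 12] → take C F (12); add C.
Vertex order: B, D, G, F, H, A, E, C. The 3rd vertex is G.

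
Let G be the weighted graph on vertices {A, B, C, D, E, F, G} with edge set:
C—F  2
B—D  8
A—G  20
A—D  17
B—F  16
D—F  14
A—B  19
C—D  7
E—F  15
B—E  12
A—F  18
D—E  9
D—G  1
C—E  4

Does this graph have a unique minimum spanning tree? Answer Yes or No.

Yes

Sort edges by weight, then run Kruskal:
D—G (1): add — endpoints in different components.
C—F (2): add — endpoints in different components.
C—E (4): add — endpoints in different components.
C—D (7): add — endpoints in different components.
B—D (8): add — endpoints in different components.
D—E (9): skip — D and E already connected.
B—E (12): skip — B and E already connected.
D—F (14): skip — D and F already connected.
E—F (15): skip — E and F already connected.
B—F (16): skip — B and F already connected.
A—D (17): add — endpoints in different components.
Every non-tree edge has weight strictly greater than the heaviest edge on the tree path between its endpoints, so the MST is unique.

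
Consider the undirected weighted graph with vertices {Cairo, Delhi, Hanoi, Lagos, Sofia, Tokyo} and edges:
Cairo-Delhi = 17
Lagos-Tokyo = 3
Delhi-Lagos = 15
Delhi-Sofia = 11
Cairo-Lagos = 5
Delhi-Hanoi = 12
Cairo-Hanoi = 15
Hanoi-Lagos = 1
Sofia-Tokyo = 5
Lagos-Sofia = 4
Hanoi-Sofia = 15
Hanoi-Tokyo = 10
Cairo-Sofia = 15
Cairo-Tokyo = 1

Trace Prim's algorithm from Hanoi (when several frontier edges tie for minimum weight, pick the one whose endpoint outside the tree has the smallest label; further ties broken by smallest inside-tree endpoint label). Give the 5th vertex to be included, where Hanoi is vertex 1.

Grow the tree from Hanoi using Prim:
Step 1: frontier [Hanoi-Lagos 1, Hanoi-Tokyo 10, Delhi-Hanoi 12, Cairo-Hanoi 15, Hanoi-Sofia 15] → take Hanoi-Lagos (1); add Lagos.
Step 2: frontier [Hanoi-Tokyo 10, Delhi-Hanoi 12, Cairo-Hanoi 15, Hanoi-Sofia 15, Lagos-Tokyo 3, Lagos-Sofia 4, Cairo-Lagos 5, Delhi-Lagos 15] → take Lagos-Tokyo (3); add Tokyo.
Step 3: frontier [Delhi-Hanoi 12, Cairo-Hanoi 15, Hanoi-Sofia 15, Lagos-Sofia 4, Cairo-Lagos 5, Delhi-Lagos 15, Cairo-Tokyo 1, Sofia-Tokyo 5] → take Cairo-Tokyo (1); add Cairo.
Step 4: frontier [Cairo-Sofia 15, Cairo-Delhi 17, Delhi-Hanoi 12, Hanoi-Sofia 15, Lagos-Sofia 4, Delhi-Lagos 15, Sofia-Tokyo 5] → take Lagos-Sofia (4); add Sofia.
Step 5: frontier [Cairo-Delhi 17, Delhi-Hanoi 12, Delhi-Lagos 15, Delhi-Sofia 11] → take Delhi-Sofia (11); add Delhi.
Vertex order: Hanoi, Lagos, Tokyo, Cairo, Sofia, Delhi. The 5th vertex is Sofia.

Sofia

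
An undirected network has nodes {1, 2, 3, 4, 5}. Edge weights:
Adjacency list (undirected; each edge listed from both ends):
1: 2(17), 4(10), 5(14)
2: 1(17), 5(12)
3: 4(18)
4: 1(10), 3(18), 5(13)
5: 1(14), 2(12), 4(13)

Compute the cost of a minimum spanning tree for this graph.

53

Kruskal's algorithm — process edges by increasing weight (ties by edge label):
1–4 (10): add. Components now {1,4} {2} {3} {5}
2–5 (12): add. Components now {1,4} {2,5} {3}
4–5 (13): add. Components now {1,2,4,5} {3}
1–5 (14): skip — 1 and 5 already connected.
1–2 (17): skip — 1 and 2 already connected.
3–4 (18): add. Components now {1,2,3,4,5}
MST edges: 1–4, 2–5, 4–5, 3–4; total weight 10+12+13+18 = 53.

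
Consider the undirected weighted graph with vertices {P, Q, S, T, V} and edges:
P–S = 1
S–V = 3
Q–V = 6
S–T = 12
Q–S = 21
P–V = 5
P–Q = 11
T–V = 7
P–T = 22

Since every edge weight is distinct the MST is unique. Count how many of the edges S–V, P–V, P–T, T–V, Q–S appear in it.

Kruskal: consider edges lightest-first.
P–S (1): add — endpoints in different components.
S–V (3): add — endpoints in different components.
P–V (5): skip — P and V already connected.
Q–V (6): add — endpoints in different components.
T–V (7): add — endpoints in different components.
MST edge set: {P–S, S–V, Q–V, T–V}.
Of the listed edges, {S–V, T–V} are in the MST → 2.

2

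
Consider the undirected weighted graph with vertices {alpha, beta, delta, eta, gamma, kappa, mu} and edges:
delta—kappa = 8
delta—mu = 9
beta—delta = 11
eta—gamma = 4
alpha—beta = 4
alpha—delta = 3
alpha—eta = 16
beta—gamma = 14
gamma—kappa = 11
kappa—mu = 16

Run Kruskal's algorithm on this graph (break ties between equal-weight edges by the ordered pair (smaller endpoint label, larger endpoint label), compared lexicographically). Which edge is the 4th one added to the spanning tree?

delta-kappa

Sort edges by weight, then run Kruskal:
alpha—delta (3): add. Components now {kappa} {alpha,delta} {eta} {mu} {gamma} {beta}
alpha—beta (4): add. Components now {kappa} {alpha,beta,delta} {eta} {mu} {gamma}
eta—gamma (4): add. Components now {kappa} {alpha,beta,delta} {eta,gamma} {mu}
delta—kappa (8): add. Components now {alpha,beta,delta,kappa} {eta,gamma} {mu}
delta—mu (9): add. Components now {alpha,beta,delta,kappa,mu} {eta,gamma}
beta—delta (11): skip — delta and beta already connected.
gamma—kappa (11): add. Components now {alpha,beta,delta,eta,gamma,kappa,mu}
The 4th edge added is delta—kappa.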